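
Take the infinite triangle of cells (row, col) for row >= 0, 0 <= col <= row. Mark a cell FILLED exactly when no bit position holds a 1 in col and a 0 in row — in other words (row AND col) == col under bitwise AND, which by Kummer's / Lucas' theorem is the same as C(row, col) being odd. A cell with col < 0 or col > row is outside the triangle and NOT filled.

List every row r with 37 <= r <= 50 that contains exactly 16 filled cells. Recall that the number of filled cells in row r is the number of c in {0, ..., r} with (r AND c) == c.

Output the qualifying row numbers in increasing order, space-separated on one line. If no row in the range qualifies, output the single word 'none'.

Row r has 2^popcount(r) filled cells, so we need popcount(r) = log2(16) = 4.
Scan r = 37..50 and keep those with exactly 4 one-bits:
r=37=100101 popcount=3 -> skip
r=38=100110 popcount=3 -> skip
r=39=100111 popcount=4 -> KEEP
r=40=101000 popcount=2 -> skip
r=41=101001 popcount=3 -> skip
r=42=101010 popcount=3 -> skip
r=43=101011 popcount=4 -> KEEP
r=44=101100 popcount=3 -> skip
r=45=101101 popcount=4 -> KEEP
r=46=101110 popcount=4 -> KEEP
r=47=101111 popcount=5 -> skip
r=48=110000 popcount=2 -> skip
r=49=110001 popcount=3 -> skip
r=50=110010 popcount=3 -> skip
Kept rows: 39 43 45 46

Answer: 39 43 45 46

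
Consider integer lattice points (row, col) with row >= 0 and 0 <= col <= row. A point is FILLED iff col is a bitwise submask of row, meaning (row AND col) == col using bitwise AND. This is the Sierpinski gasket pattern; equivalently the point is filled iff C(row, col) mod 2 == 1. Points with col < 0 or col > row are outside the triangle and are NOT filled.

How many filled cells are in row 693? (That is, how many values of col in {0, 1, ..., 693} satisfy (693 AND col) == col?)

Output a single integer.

693 in binary = 1010110101
popcount(693) = number of 1-bits in 1010110101 = 6
A col c satisfies (693 AND c) == c iff every set bit of c is also set in 693; each of the 6 set bits of 693 can independently be on or off in c.
count = 2^6 = 64

Answer: 64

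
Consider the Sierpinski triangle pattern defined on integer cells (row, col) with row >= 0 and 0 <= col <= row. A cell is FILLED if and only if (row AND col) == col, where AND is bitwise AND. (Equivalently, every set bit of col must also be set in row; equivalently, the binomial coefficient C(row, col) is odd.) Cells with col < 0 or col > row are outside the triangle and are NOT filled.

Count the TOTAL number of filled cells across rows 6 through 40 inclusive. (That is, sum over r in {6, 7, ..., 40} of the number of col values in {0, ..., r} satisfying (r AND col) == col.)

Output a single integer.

r6=110 pc2: +4 =4
r7=111 pc3: +8 =12
r8=1000 pc1: +2 =14
r9=1001 pc2: +4 =18
r10=1010 pc2: +4 =22
r11=1011 pc3: +8 =30
r12=1100 pc2: +4 =34
r13=1101 pc3: +8 =42
r14=1110 pc3: +8 =50
r15=1111 pc4: +16 =66
r16=10000 pc1: +2 =68
r17=10001 pc2: +4 =72
r18=10010 pc2: +4 =76
r19=10011 pc3: +8 =84
r20=10100 pc2: +4 =88
r21=10101 pc3: +8 =96
r22=10110 pc3: +8 =104
r23=10111 pc4: +16 =120
r24=11000 pc2: +4 =124
r25=11001 pc3: +8 =132
r26=11010 pc3: +8 =140
r27=11011 pc4: +16 =156
r28=11100 pc3: +8 =164
r29=11101 pc4: +16 =180
r30=11110 pc4: +16 =196
r31=11111 pc5: +32 =228
r32=100000 pc1: +2 =230
r33=100001 pc2: +4 =234
r34=100010 pc2: +4 =238
r35=100011 pc3: +8 =246
r36=100100 pc2: +4 =250
r37=100101 pc3: +8 =258
r38=100110 pc3: +8 =266
r39=100111 pc4: +16 =282
r40=101000 pc2: +4 =286

Answer: 286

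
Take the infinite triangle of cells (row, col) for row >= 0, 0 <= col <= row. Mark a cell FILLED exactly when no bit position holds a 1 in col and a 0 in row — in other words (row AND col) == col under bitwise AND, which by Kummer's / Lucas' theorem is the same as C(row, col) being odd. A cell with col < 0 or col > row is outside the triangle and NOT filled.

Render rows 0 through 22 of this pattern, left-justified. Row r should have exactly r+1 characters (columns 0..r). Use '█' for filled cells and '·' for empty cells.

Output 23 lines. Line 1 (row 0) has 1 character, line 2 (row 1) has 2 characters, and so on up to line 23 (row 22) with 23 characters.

Answer: █
██
█·█
████
█···█
██··██
█·█·█·█
████████
█·······█
██······██
█·█·····█·█
████····████
█···█···█···█
██··██··██··██
█·█·█·█·█·█·█·█
████████████████
█···············█
██··············██
█·█·············█·█
████············████
█···█···········█···█
██··██··········██··██
█·█·█·█·········█·█·█·█

Derivation:
r0=0: █
r1=1: ██
r2=10: █·█
r3=11: ████
r4=100: █···█
r5=101: ██··██
r6=110: █·█·█·█
r7=111: ████████
r8=1000: █·······█
r9=1001: ██······██
r10=1010: █·█·····█·█
r11=1011: ████····████
r12=1100: █···█···█···█
r13=1101: ██··██··██··██
r14=1110: █·█·█·█·█·█·█·█
r15=1111: ████████████████
r16=10000: █···············█
r17=10001: ██··············██
r18=10010: █·█·············█·█
r19=10011: ████············████
r20=10100: █···█···········█···█
r21=10101: ██··██··········██··██
r22=10110: █·█·█·█·········█·█·█·█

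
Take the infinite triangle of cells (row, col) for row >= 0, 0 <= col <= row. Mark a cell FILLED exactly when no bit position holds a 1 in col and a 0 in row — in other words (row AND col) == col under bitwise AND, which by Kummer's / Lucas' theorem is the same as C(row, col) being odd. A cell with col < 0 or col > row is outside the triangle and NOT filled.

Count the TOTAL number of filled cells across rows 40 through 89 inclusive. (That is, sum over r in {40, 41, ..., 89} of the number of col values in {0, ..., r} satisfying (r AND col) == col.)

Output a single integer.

Answer: 726

Derivation:
r40=101000 pc2: +4 =4
r41=101001 pc3: +8 =12
r42=101010 pc3: +8 =20
r43=101011 pc4: +16 =36
r44=101100 pc3: +8 =44
r45=101101 pc4: +16 =60
r46=101110 pc4: +16 =76
r47=101111 pc5: +32 =108
r48=110000 pc2: +4 =112
r49=110001 pc3: +8 =120
r50=110010 pc3: +8 =128
r51=110011 pc4: +16 =144
r52=110100 pc3: +8 =152
r53=110101 pc4: +16 =168
r54=110110 pc4: +16 =184
r55=110111 pc5: +32 =216
r56=111000 pc3: +8 =224
r57=111001 pc4: +16 =240
r58=111010 pc4: +16 =256
r59=111011 pc5: +32 =288
r60=111100 pc4: +16 =304
r61=111101 pc5: +32 =336
r62=111110 pc5: +32 =368
r63=111111 pc6: +64 =432
r64=1000000 pc1: +2 =434
r65=1000001 pc2: +4 =438
r66=1000010 pc2: +4 =442
r67=1000011 pc3: +8 =450
r68=1000100 pc2: +4 =454
r69=1000101 pc3: +8 =462
r70=1000110 pc3: +8 =470
r71=1000111 pc4: +16 =486
r72=1001000 pc2: +4 =490
r73=1001001 pc3: +8 =498
r74=1001010 pc3: +8 =506
r75=1001011 pc4: +16 =522
r76=1001100 pc3: +8 =530
r77=1001101 pc4: +16 =546
r78=1001110 pc4: +16 =562
r79=1001111 pc5: +32 =594
r80=1010000 pc2: +4 =598
r81=1010001 pc3: +8 =606
r82=1010010 pc3: +8 =614
r83=1010011 pc4: +16 =630
r84=1010100 pc3: +8 =638
r85=1010101 pc4: +16 =654
r86=1010110 pc4: +16 =670
r87=1010111 pc5: +32 =702
r88=1011000 pc3: +8 =710
r89=1011001 pc4: +16 =726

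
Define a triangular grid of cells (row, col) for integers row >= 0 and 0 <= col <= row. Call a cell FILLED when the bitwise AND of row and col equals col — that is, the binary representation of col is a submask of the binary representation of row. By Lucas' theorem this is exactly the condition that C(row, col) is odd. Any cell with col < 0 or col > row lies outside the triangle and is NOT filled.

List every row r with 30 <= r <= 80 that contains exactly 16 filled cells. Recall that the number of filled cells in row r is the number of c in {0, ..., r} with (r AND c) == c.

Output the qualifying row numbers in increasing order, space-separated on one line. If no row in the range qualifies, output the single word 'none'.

Answer: 30 39 43 45 46 51 53 54 57 58 60 71 75 77 78

Derivation:
Row r has 2^popcount(r) filled cells, so we need popcount(r) = log2(16) = 4.
Scan r = 30..80 and keep those with exactly 4 one-bits:
r=30=11110 popcount=4 -> KEEP
r=31=11111 popcount=5 -> skip
r=32=100000 popcount=1 -> skip
r=33=100001 popcount=2 -> skip
r=34=100010 popcount=2 -> skip
r=35=100011 popcount=3 -> skip
r=36=100100 popcount=2 -> skip
r=37=100101 popcount=3 -> skip
r=38=100110 popcount=3 -> skip
r=39=100111 popcount=4 -> KEEP
r=40=101000 popcount=2 -> skip
r=41=101001 popcount=3 -> skip
r=42=101010 popcount=3 -> skip
r=43=101011 popcount=4 -> KEEP
r=44=101100 popcount=3 -> skip
r=45=101101 popcount=4 -> KEEP
r=46=101110 popcount=4 -> KEEP
r=47=101111 popcount=5 -> skip
r=48=110000 popcount=2 -> skip
r=49=110001 popcount=3 -> skip
r=50=110010 popcount=3 -> skip
r=51=110011 popcount=4 -> KEEP
r=52=110100 popcount=3 -> skip
r=53=110101 popcount=4 -> KEEP
r=54=110110 popcount=4 -> KEEP
r=55=110111 popcount=5 -> skip
r=56=111000 popcount=3 -> skip
r=57=111001 popcount=4 -> KEEP
r=58=111010 popcount=4 -> KEEP
r=59=111011 popcount=5 -> skip
r=60=111100 popcount=4 -> KEEP
r=61=111101 popcount=5 -> skip
r=62=111110 popcount=5 -> skip
r=63=111111 popcount=6 -> skip
r=64=1000000 popcount=1 -> skip
r=65=1000001 popcount=2 -> skip
r=66=1000010 popcount=2 -> skip
r=67=1000011 popcount=3 -> skip
r=68=1000100 popcount=2 -> skip
r=69=1000101 popcount=3 -> skip
r=70=1000110 popcount=3 -> skip
r=71=1000111 popcount=4 -> KEEP
r=72=1001000 popcount=2 -> skip
r=73=1001001 popcount=3 -> skip
r=74=1001010 popcount=3 -> skip
r=75=1001011 popcount=4 -> KEEP
r=76=1001100 popcount=3 -> skip
r=77=1001101 popcount=4 -> KEEP
r=78=1001110 popcount=4 -> KEEP
r=79=1001111 popcount=5 -> skip
r=80=1010000 popcount=2 -> skip
Kept rows: 30 39 43 45 46 51 53 54 57 58 60 71 75 77 78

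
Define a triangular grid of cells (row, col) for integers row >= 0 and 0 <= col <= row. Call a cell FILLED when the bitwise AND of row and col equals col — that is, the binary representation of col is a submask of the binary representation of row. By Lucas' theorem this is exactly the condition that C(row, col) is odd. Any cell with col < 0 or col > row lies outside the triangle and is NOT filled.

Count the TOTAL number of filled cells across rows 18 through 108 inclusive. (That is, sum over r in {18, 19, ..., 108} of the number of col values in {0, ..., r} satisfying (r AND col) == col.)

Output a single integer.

r18=10010 pc2: +4 =4
r19=10011 pc3: +8 =12
r20=10100 pc2: +4 =16
r21=10101 pc3: +8 =24
r22=10110 pc3: +8 =32
r23=10111 pc4: +16 =48
r24=11000 pc2: +4 =52
r25=11001 pc3: +8 =60
r26=11010 pc3: +8 =68
r27=11011 pc4: +16 =84
r28=11100 pc3: +8 =92
r29=11101 pc4: +16 =108
r30=11110 pc4: +16 =124
r31=11111 pc5: +32 =156
r32=100000 pc1: +2 =158
r33=100001 pc2: +4 =162
r34=100010 pc2: +4 =166
r35=100011 pc3: +8 =174
r36=100100 pc2: +4 =178
r37=100101 pc3: +8 =186
r38=100110 pc3: +8 =194
r39=100111 pc4: +16 =210
r40=101000 pc2: +4 =214
r41=101001 pc3: +8 =222
r42=101010 pc3: +8 =230
r43=101011 pc4: +16 =246
r44=101100 pc3: +8 =254
r45=101101 pc4: +16 =270
r46=101110 pc4: +16 =286
r47=101111 pc5: +32 =318
r48=110000 pc2: +4 =322
r49=110001 pc3: +8 =330
r50=110010 pc3: +8 =338
r51=110011 pc4: +16 =354
r52=110100 pc3: +8 =362
r53=110101 pc4: +16 =378
r54=110110 pc4: +16 =394
r55=110111 pc5: +32 =426
r56=111000 pc3: +8 =434
r57=111001 pc4: +16 =450
r58=111010 pc4: +16 =466
r59=111011 pc5: +32 =498
r60=111100 pc4: +16 =514
r61=111101 pc5: +32 =546
r62=111110 pc5: +32 =578
r63=111111 pc6: +64 =642
r64=1000000 pc1: +2 =644
r65=1000001 pc2: +4 =648
r66=1000010 pc2: +4 =652
r67=1000011 pc3: +8 =660
r68=1000100 pc2: +4 =664
r69=1000101 pc3: +8 =672
r70=1000110 pc3: +8 =680
r71=1000111 pc4: +16 =696
r72=1001000 pc2: +4 =700
r73=1001001 pc3: +8 =708
r74=1001010 pc3: +8 =716
r75=1001011 pc4: +16 =732
r76=1001100 pc3: +8 =740
r77=1001101 pc4: +16 =756
r78=1001110 pc4: +16 =772
r79=1001111 pc5: +32 =804
r80=1010000 pc2: +4 =808
r81=1010001 pc3: +8 =816
r82=1010010 pc3: +8 =824
r83=1010011 pc4: +16 =840
r84=1010100 pc3: +8 =848
r85=1010101 pc4: +16 =864
r86=1010110 pc4: +16 =880
r87=1010111 pc5: +32 =912
r88=1011000 pc3: +8 =920
r89=1011001 pc4: +16 =936
r90=1011010 pc4: +16 =952
r91=1011011 pc5: +32 =984
r92=1011100 pc4: +16 =1000
r93=1011101 pc5: +32 =1032
r94=1011110 pc5: +32 =1064
r95=1011111 pc6: +64 =1128
r96=1100000 pc2: +4 =1132
r97=1100001 pc3: +8 =1140
r98=1100010 pc3: +8 =1148
r99=1100011 pc4: +16 =1164
r100=1100100 pc3: +8 =1172
r101=1100101 pc4: +16 =1188
r102=1100110 pc4: +16 =1204
r103=1100111 pc5: +32 =1236
r104=1101000 pc3: +8 =1244
r105=1101001 pc4: +16 =1260
r106=1101010 pc4: +16 =1276
r107=1101011 pc5: +32 =1308
r108=1101100 pc4: +16 =1324

Answer: 1324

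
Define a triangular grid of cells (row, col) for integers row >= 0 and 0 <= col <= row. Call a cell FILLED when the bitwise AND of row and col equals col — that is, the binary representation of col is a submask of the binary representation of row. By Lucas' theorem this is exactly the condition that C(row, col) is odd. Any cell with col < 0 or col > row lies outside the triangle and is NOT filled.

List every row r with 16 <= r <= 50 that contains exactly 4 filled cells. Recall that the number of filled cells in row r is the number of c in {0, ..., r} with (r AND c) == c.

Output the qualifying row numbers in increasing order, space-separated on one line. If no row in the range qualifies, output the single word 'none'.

Answer: 17 18 20 24 33 34 36 40 48

Derivation:
Row r has 2^popcount(r) filled cells, so we need popcount(r) = log2(4) = 2.
Scan r = 16..50 and keep those with exactly 2 one-bits:
r=16=10000 popcount=1 -> skip
r=17=10001 popcount=2 -> KEEP
r=18=10010 popcount=2 -> KEEP
r=19=10011 popcount=3 -> skip
r=20=10100 popcount=2 -> KEEP
r=21=10101 popcount=3 -> skip
r=22=10110 popcount=3 -> skip
r=23=10111 popcount=4 -> skip
r=24=11000 popcount=2 -> KEEP
r=25=11001 popcount=3 -> skip
r=26=11010 popcount=3 -> skip
r=27=11011 popcount=4 -> skip
r=28=11100 popcount=3 -> skip
r=29=11101 popcount=4 -> skip
r=30=11110 popcount=4 -> skip
r=31=11111 popcount=5 -> skip
r=32=100000 popcount=1 -> skip
r=33=100001 popcount=2 -> KEEP
r=34=100010 popcount=2 -> KEEP
r=35=100011 popcount=3 -> skip
r=36=100100 popcount=2 -> KEEP
r=37=100101 popcount=3 -> skip
r=38=100110 popcount=3 -> skip
r=39=100111 popcount=4 -> skip
r=40=101000 popcount=2 -> KEEP
r=41=101001 popcount=3 -> skip
r=42=101010 popcount=3 -> skip
r=43=101011 popcount=4 -> skip
r=44=101100 popcount=3 -> skip
r=45=101101 popcount=4 -> skip
r=46=101110 popcount=4 -> skip
r=47=101111 popcount=5 -> skip
r=48=110000 popcount=2 -> KEEP
r=49=110001 popcount=3 -> skip
r=50=110010 popcount=3 -> skip
Kept rows: 17 18 20 24 33 34 36 40 48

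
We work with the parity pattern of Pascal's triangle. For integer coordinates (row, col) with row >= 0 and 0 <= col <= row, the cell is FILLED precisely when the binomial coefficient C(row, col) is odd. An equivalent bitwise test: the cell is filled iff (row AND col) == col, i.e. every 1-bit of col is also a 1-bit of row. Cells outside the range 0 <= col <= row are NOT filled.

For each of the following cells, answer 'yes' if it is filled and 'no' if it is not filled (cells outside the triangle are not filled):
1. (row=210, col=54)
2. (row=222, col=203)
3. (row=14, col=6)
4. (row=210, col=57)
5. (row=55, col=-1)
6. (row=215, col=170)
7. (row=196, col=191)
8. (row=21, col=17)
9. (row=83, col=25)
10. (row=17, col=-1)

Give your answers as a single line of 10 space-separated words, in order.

Answer: no no yes no no no no yes no no

Derivation:
(210,54): row=0b11010010, col=0b110110, row AND col = 0b10010 = 18; 18 != 54 -> empty
(222,203): row=0b11011110, col=0b11001011, row AND col = 0b11001010 = 202; 202 != 203 -> empty
(14,6): row=0b1110, col=0b110, row AND col = 0b110 = 6; 6 == 6 -> filled
(210,57): row=0b11010010, col=0b111001, row AND col = 0b10000 = 16; 16 != 57 -> empty
(55,-1): col outside [0, 55] -> not filled
(215,170): row=0b11010111, col=0b10101010, row AND col = 0b10000010 = 130; 130 != 170 -> empty
(196,191): row=0b11000100, col=0b10111111, row AND col = 0b10000100 = 132; 132 != 191 -> empty
(21,17): row=0b10101, col=0b10001, row AND col = 0b10001 = 17; 17 == 17 -> filled
(83,25): row=0b1010011, col=0b11001, row AND col = 0b10001 = 17; 17 != 25 -> empty
(17,-1): col outside [0, 17] -> not filled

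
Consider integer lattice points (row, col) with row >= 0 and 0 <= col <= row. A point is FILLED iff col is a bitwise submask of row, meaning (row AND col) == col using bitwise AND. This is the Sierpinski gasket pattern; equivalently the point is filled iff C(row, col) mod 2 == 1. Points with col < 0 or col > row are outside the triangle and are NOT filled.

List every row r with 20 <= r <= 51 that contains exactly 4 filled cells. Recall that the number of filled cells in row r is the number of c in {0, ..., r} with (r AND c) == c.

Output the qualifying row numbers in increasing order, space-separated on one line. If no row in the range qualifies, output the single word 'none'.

Row r has 2^popcount(r) filled cells, so we need popcount(r) = log2(4) = 2.
Scan r = 20..51 and keep those with exactly 2 one-bits:
r=20=10100 popcount=2 -> KEEP
r=21=10101 popcount=3 -> skip
r=22=10110 popcount=3 -> skip
r=23=10111 popcount=4 -> skip
r=24=11000 popcount=2 -> KEEP
r=25=11001 popcount=3 -> skip
r=26=11010 popcount=3 -> skip
r=27=11011 popcount=4 -> skip
r=28=11100 popcount=3 -> skip
r=29=11101 popcount=4 -> skip
r=30=11110 popcount=4 -> skip
r=31=11111 popcount=5 -> skip
r=32=100000 popcount=1 -> skip
r=33=100001 popcount=2 -> KEEP
r=34=100010 popcount=2 -> KEEP
r=35=100011 popcount=3 -> skip
r=36=100100 popcount=2 -> KEEP
r=37=100101 popcount=3 -> skip
r=38=100110 popcount=3 -> skip
r=39=100111 popcount=4 -> skip
r=40=101000 popcount=2 -> KEEP
r=41=101001 popcount=3 -> skip
r=42=101010 popcount=3 -> skip
r=43=101011 popcount=4 -> skip
r=44=101100 popcount=3 -> skip
r=45=101101 popcount=4 -> skip
r=46=101110 popcount=4 -> skip
r=47=101111 popcount=5 -> skip
r=48=110000 popcount=2 -> KEEP
r=49=110001 popcount=3 -> skip
r=50=110010 popcount=3 -> skip
r=51=110011 popcount=4 -> skip
Kept rows: 20 24 33 34 36 40 48

Answer: 20 24 33 34 36 40 48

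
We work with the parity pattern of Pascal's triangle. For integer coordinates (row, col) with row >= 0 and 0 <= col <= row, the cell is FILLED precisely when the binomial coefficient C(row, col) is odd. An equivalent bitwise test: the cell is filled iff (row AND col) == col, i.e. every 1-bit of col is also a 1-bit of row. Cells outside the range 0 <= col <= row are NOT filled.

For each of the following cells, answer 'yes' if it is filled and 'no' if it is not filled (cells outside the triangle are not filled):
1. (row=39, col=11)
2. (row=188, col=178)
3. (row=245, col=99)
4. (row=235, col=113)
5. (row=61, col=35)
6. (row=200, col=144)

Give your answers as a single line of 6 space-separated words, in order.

(39,11): row=0b100111, col=0b1011, row AND col = 0b11 = 3; 3 != 11 -> empty
(188,178): row=0b10111100, col=0b10110010, row AND col = 0b10110000 = 176; 176 != 178 -> empty
(245,99): row=0b11110101, col=0b1100011, row AND col = 0b1100001 = 97; 97 != 99 -> empty
(235,113): row=0b11101011, col=0b1110001, row AND col = 0b1100001 = 97; 97 != 113 -> empty
(61,35): row=0b111101, col=0b100011, row AND col = 0b100001 = 33; 33 != 35 -> empty
(200,144): row=0b11001000, col=0b10010000, row AND col = 0b10000000 = 128; 128 != 144 -> empty

Answer: no no no no no no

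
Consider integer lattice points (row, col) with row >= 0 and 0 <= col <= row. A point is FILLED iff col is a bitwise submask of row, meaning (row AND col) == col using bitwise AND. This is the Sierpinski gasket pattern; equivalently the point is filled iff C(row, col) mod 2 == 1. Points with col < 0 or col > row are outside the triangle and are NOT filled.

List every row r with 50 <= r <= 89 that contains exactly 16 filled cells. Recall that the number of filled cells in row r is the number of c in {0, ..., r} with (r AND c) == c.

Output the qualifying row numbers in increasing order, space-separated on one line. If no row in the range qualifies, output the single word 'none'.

Answer: 51 53 54 57 58 60 71 75 77 78 83 85 86 89

Derivation:
Row r has 2^popcount(r) filled cells, so we need popcount(r) = log2(16) = 4.
Scan r = 50..89 and keep those with exactly 4 one-bits:
r=50=110010 popcount=3 -> skip
r=51=110011 popcount=4 -> KEEP
r=52=110100 popcount=3 -> skip
r=53=110101 popcount=4 -> KEEP
r=54=110110 popcount=4 -> KEEP
r=55=110111 popcount=5 -> skip
r=56=111000 popcount=3 -> skip
r=57=111001 popcount=4 -> KEEP
r=58=111010 popcount=4 -> KEEP
r=59=111011 popcount=5 -> skip
r=60=111100 popcount=4 -> KEEP
r=61=111101 popcount=5 -> skip
r=62=111110 popcount=5 -> skip
r=63=111111 popcount=6 -> skip
r=64=1000000 popcount=1 -> skip
r=65=1000001 popcount=2 -> skip
r=66=1000010 popcount=2 -> skip
r=67=1000011 popcount=3 -> skip
r=68=1000100 popcount=2 -> skip
r=69=1000101 popcount=3 -> skip
r=70=1000110 popcount=3 -> skip
r=71=1000111 popcount=4 -> KEEP
r=72=1001000 popcount=2 -> skip
r=73=1001001 popcount=3 -> skip
r=74=1001010 popcount=3 -> skip
r=75=1001011 popcount=4 -> KEEP
r=76=1001100 popcount=3 -> skip
r=77=1001101 popcount=4 -> KEEP
r=78=1001110 popcount=4 -> KEEP
r=79=1001111 popcount=5 -> skip
r=80=1010000 popcount=2 -> skip
r=81=1010001 popcount=3 -> skip
r=82=1010010 popcount=3 -> skip
r=83=1010011 popcount=4 -> KEEP
r=84=1010100 popcount=3 -> skip
r=85=1010101 popcount=4 -> KEEP
r=86=1010110 popcount=4 -> KEEP
r=87=1010111 popcount=5 -> skip
r=88=1011000 popcount=3 -> skip
r=89=1011001 popcount=4 -> KEEP
Kept rows: 51 53 54 57 58 60 71 75 77 78 83 85 86 89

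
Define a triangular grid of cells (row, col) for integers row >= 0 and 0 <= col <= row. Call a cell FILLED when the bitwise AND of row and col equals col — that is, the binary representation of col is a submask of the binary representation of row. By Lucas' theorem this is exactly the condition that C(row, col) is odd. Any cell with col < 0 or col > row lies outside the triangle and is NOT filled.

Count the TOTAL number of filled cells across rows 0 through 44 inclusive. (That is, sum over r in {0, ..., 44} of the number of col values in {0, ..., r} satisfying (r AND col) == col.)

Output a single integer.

Answer: 341

Derivation:
r0=0 pc0: +1 =1
r1=1 pc1: +2 =3
r2=10 pc1: +2 =5
r3=11 pc2: +4 =9
r4=100 pc1: +2 =11
r5=101 pc2: +4 =15
r6=110 pc2: +4 =19
r7=111 pc3: +8 =27
r8=1000 pc1: +2 =29
r9=1001 pc2: +4 =33
r10=1010 pc2: +4 =37
r11=1011 pc3: +8 =45
r12=1100 pc2: +4 =49
r13=1101 pc3: +8 =57
r14=1110 pc3: +8 =65
r15=1111 pc4: +16 =81
r16=10000 pc1: +2 =83
r17=10001 pc2: +4 =87
r18=10010 pc2: +4 =91
r19=10011 pc3: +8 =99
r20=10100 pc2: +4 =103
r21=10101 pc3: +8 =111
r22=10110 pc3: +8 =119
r23=10111 pc4: +16 =135
r24=11000 pc2: +4 =139
r25=11001 pc3: +8 =147
r26=11010 pc3: +8 =155
r27=11011 pc4: +16 =171
r28=11100 pc3: +8 =179
r29=11101 pc4: +16 =195
r30=11110 pc4: +16 =211
r31=11111 pc5: +32 =243
r32=100000 pc1: +2 =245
r33=100001 pc2: +4 =249
r34=100010 pc2: +4 =253
r35=100011 pc3: +8 =261
r36=100100 pc2: +4 =265
r37=100101 pc3: +8 =273
r38=100110 pc3: +8 =281
r39=100111 pc4: +16 =297
r40=101000 pc2: +4 =301
r41=101001 pc3: +8 =309
r42=101010 pc3: +8 =317
r43=101011 pc4: +16 =333
r44=101100 pc3: +8 =341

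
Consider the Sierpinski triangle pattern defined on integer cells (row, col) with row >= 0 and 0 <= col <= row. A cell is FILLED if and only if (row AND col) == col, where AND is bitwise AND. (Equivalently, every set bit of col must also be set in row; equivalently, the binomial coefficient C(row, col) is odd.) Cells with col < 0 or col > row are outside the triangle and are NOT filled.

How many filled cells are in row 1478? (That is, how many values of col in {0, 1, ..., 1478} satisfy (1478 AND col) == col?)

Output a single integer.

1478 in binary = 10111000110
popcount(1478) = number of 1-bits in 10111000110 = 6
A col c satisfies (1478 AND c) == c iff every set bit of c is also set in 1478; each of the 6 set bits of 1478 can independently be on or off in c.
count = 2^6 = 64

Answer: 64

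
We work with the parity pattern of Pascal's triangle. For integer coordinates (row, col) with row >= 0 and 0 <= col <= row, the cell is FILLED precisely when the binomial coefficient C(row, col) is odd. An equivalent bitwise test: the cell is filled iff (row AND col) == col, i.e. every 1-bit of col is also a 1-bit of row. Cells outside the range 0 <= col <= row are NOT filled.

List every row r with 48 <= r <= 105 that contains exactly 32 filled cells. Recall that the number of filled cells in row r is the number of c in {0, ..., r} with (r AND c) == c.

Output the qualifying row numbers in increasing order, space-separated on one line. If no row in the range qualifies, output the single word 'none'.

Row r has 2^popcount(r) filled cells, so we need popcount(r) = log2(32) = 5.
Scan r = 48..105 and keep those with exactly 5 one-bits:
r=48=110000 popcount=2 -> skip
r=49=110001 popcount=3 -> skip
r=50=110010 popcount=3 -> skip
r=51=110011 popcount=4 -> skip
r=52=110100 popcount=3 -> skip
r=53=110101 popcount=4 -> skip
r=54=110110 popcount=4 -> skip
r=55=110111 popcount=5 -> KEEP
r=56=111000 popcount=3 -> skip
r=57=111001 popcount=4 -> skip
r=58=111010 popcount=4 -> skip
r=59=111011 popcount=5 -> KEEP
r=60=111100 popcount=4 -> skip
r=61=111101 popcount=5 -> KEEP
r=62=111110 popcount=5 -> KEEP
r=63=111111 popcount=6 -> skip
r=64=1000000 popcount=1 -> skip
r=65=1000001 popcount=2 -> skip
r=66=1000010 popcount=2 -> skip
r=67=1000011 popcount=3 -> skip
r=68=1000100 popcount=2 -> skip
r=69=1000101 popcount=3 -> skip
r=70=1000110 popcount=3 -> skip
r=71=1000111 popcount=4 -> skip
r=72=1001000 popcount=2 -> skip
r=73=1001001 popcount=3 -> skip
r=74=1001010 popcount=3 -> skip
r=75=1001011 popcount=4 -> skip
r=76=1001100 popcount=3 -> skip
r=77=1001101 popcount=4 -> skip
r=78=1001110 popcount=4 -> skip
r=79=1001111 popcount=5 -> KEEP
r=80=1010000 popcount=2 -> skip
r=81=1010001 popcount=3 -> skip
r=82=1010010 popcount=3 -> skip
r=83=1010011 popcount=4 -> skip
r=84=1010100 popcount=3 -> skip
r=85=1010101 popcount=4 -> skip
r=86=1010110 popcount=4 -> skip
r=87=1010111 popcount=5 -> KEEP
r=88=1011000 popcount=3 -> skip
r=89=1011001 popcount=4 -> skip
r=90=1011010 popcount=4 -> skip
r=91=1011011 popcount=5 -> KEEP
r=92=1011100 popcount=4 -> skip
r=93=1011101 popcount=5 -> KEEP
r=94=1011110 popcount=5 -> KEEP
r=95=1011111 popcount=6 -> skip
r=96=1100000 popcount=2 -> skip
r=97=1100001 popcount=3 -> skip
r=98=1100010 popcount=3 -> skip
r=99=1100011 popcount=4 -> skip
r=100=1100100 popcount=3 -> skip
r=101=1100101 popcount=4 -> skip
r=102=1100110 popcount=4 -> skip
r=103=1100111 popcount=5 -> KEEP
r=104=1101000 popcount=3 -> skip
r=105=1101001 popcount=4 -> skip
Kept rows: 55 59 61 62 79 87 91 93 94 103

Answer: 55 59 61 62 79 87 91 93 94 103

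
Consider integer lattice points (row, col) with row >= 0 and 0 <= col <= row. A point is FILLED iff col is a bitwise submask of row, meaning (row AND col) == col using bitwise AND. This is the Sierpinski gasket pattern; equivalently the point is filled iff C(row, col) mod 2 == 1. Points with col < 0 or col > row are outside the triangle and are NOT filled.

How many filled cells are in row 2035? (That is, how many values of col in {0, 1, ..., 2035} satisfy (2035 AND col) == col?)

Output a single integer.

2035 in binary = 11111110011
popcount(2035) = number of 1-bits in 11111110011 = 9
A col c satisfies (2035 AND c) == c iff every set bit of c is also set in 2035; each of the 9 set bits of 2035 can independently be on or off in c.
count = 2^9 = 512

Answer: 512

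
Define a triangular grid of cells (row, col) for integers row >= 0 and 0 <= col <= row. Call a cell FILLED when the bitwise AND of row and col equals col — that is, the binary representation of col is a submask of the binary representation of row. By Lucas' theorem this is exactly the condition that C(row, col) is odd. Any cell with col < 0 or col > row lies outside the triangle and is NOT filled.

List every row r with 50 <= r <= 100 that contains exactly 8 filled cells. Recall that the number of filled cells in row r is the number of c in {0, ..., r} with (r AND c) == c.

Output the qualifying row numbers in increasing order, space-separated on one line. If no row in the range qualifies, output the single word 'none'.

Answer: 50 52 56 67 69 70 73 74 76 81 82 84 88 97 98 100

Derivation:
Row r has 2^popcount(r) filled cells, so we need popcount(r) = log2(8) = 3.
Scan r = 50..100 and keep those with exactly 3 one-bits:
r=50=110010 popcount=3 -> KEEP
r=51=110011 popcount=4 -> skip
r=52=110100 popcount=3 -> KEEP
r=53=110101 popcount=4 -> skip
r=54=110110 popcount=4 -> skip
r=55=110111 popcount=5 -> skip
r=56=111000 popcount=3 -> KEEP
r=57=111001 popcount=4 -> skip
r=58=111010 popcount=4 -> skip
r=59=111011 popcount=5 -> skip
r=60=111100 popcount=4 -> skip
r=61=111101 popcount=5 -> skip
r=62=111110 popcount=5 -> skip
r=63=111111 popcount=6 -> skip
r=64=1000000 popcount=1 -> skip
r=65=1000001 popcount=2 -> skip
r=66=1000010 popcount=2 -> skip
r=67=1000011 popcount=3 -> KEEP
r=68=1000100 popcount=2 -> skip
r=69=1000101 popcount=3 -> KEEP
r=70=1000110 popcount=3 -> KEEP
r=71=1000111 popcount=4 -> skip
r=72=1001000 popcount=2 -> skip
r=73=1001001 popcount=3 -> KEEP
r=74=1001010 popcount=3 -> KEEP
r=75=1001011 popcount=4 -> skip
r=76=1001100 popcount=3 -> KEEP
r=77=1001101 popcount=4 -> skip
r=78=1001110 popcount=4 -> skip
r=79=1001111 popcount=5 -> skip
r=80=1010000 popcount=2 -> skip
r=81=1010001 popcount=3 -> KEEP
r=82=1010010 popcount=3 -> KEEP
r=83=1010011 popcount=4 -> skip
r=84=1010100 popcount=3 -> KEEP
r=85=1010101 popcount=4 -> skip
r=86=1010110 popcount=4 -> skip
r=87=1010111 popcount=5 -> skip
r=88=1011000 popcount=3 -> KEEP
r=89=1011001 popcount=4 -> skip
r=90=1011010 popcount=4 -> skip
r=91=1011011 popcount=5 -> skip
r=92=1011100 popcount=4 -> skip
r=93=1011101 popcount=5 -> skip
r=94=1011110 popcount=5 -> skip
r=95=1011111 popcount=6 -> skip
r=96=1100000 popcount=2 -> skip
r=97=1100001 popcount=3 -> KEEP
r=98=1100010 popcount=3 -> KEEP
r=99=1100011 popcount=4 -> skip
r=100=1100100 popcount=3 -> KEEP
Kept rows: 50 52 56 67 69 70 73 74 76 81 82 84 88 97 98 100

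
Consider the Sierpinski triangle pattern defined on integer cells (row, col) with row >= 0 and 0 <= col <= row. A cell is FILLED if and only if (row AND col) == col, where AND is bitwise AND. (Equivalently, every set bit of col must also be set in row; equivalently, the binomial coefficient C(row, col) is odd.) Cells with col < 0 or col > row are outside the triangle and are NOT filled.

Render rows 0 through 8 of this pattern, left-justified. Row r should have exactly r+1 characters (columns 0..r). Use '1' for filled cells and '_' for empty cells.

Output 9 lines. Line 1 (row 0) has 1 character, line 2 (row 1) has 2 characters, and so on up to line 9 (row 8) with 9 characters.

Answer: 1
11
1_1
1111
1___1
11__11
1_1_1_1
11111111
1_______1

Derivation:
r0=0: 1
r1=1: 11
r2=10: 1_1
r3=11: 1111
r4=100: 1___1
r5=101: 11__11
r6=110: 1_1_1_1
r7=111: 11111111
r8=1000: 1_______1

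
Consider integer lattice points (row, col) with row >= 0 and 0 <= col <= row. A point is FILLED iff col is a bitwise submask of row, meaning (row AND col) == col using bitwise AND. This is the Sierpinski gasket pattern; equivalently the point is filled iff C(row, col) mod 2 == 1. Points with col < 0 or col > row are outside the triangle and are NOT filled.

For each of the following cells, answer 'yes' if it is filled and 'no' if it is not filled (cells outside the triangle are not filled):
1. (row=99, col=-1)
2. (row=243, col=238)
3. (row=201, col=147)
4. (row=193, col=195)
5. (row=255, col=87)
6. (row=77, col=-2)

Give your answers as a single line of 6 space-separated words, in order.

(99,-1): col outside [0, 99] -> not filled
(243,238): row=0b11110011, col=0b11101110, row AND col = 0b11100010 = 226; 226 != 238 -> empty
(201,147): row=0b11001001, col=0b10010011, row AND col = 0b10000001 = 129; 129 != 147 -> empty
(193,195): col outside [0, 193] -> not filled
(255,87): row=0b11111111, col=0b1010111, row AND col = 0b1010111 = 87; 87 == 87 -> filled
(77,-2): col outside [0, 77] -> not filled

Answer: no no no no yes no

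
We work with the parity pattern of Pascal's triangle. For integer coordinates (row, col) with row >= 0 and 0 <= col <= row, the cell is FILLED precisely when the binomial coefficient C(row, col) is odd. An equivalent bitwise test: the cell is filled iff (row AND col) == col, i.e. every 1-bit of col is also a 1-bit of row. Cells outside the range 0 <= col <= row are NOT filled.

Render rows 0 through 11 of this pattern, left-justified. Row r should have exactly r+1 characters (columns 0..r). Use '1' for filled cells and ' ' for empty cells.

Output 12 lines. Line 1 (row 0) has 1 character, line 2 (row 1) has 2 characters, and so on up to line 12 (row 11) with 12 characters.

Answer: 1
11
1 1
1111
1   1
11  11
1 1 1 1
11111111
1       1
11      11
1 1     1 1
1111    1111

Derivation:
r0=0: 1
r1=1: 11
r2=10: 1 1
r3=11: 1111
r4=100: 1   1
r5=101: 11  11
r6=110: 1 1 1 1
r7=111: 11111111
r8=1000: 1       1
r9=1001: 11      11
r10=1010: 1 1     1 1
r11=1011: 1111    1111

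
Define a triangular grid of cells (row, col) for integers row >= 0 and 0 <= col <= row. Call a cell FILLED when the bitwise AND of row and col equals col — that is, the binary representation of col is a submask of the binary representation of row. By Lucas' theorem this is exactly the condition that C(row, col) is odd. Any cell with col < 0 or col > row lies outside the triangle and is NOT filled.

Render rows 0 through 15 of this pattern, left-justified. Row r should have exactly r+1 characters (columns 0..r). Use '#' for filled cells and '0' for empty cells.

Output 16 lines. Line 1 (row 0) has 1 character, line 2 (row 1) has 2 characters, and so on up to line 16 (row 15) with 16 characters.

r0=0: #
r1=1: ##
r2=10: #0#
r3=11: ####
r4=100: #000#
r5=101: ##00##
r6=110: #0#0#0#
r7=111: ########
r8=1000: #0000000#
r9=1001: ##000000##
r10=1010: #0#00000#0#
r11=1011: ####0000####
r12=1100: #000#000#000#
r13=1101: ##00##00##00##
r14=1110: #0#0#0#0#0#0#0#
r15=1111: ################

Answer: #
##
#0#
####
#000#
##00##
#0#0#0#
########
#0000000#
##000000##
#0#00000#0#
####0000####
#000#000#000#
##00##00##00##
#0#0#0#0#0#0#0#
################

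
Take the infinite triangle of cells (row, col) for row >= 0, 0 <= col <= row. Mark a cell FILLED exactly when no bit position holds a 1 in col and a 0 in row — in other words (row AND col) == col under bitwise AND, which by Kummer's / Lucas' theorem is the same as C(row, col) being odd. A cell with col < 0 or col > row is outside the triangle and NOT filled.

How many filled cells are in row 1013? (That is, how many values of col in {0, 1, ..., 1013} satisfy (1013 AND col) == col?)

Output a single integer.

Answer: 256

Derivation:
1013 in binary = 1111110101
popcount(1013) = number of 1-bits in 1111110101 = 8
A col c satisfies (1013 AND c) == c iff every set bit of c is also set in 1013; each of the 8 set bits of 1013 can independently be on or off in c.
count = 2^8 = 256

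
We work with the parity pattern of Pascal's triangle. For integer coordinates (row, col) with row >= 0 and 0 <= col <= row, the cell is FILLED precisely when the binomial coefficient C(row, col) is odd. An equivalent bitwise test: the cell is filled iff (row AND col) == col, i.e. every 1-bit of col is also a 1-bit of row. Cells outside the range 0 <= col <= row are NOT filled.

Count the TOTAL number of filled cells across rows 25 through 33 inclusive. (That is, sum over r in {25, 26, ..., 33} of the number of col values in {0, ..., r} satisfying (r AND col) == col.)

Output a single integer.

Answer: 110

Derivation:
r25=11001 pc3: +8 =8
r26=11010 pc3: +8 =16
r27=11011 pc4: +16 =32
r28=11100 pc3: +8 =40
r29=11101 pc4: +16 =56
r30=11110 pc4: +16 =72
r31=11111 pc5: +32 =104
r32=100000 pc1: +2 =106
r33=100001 pc2: +4 =110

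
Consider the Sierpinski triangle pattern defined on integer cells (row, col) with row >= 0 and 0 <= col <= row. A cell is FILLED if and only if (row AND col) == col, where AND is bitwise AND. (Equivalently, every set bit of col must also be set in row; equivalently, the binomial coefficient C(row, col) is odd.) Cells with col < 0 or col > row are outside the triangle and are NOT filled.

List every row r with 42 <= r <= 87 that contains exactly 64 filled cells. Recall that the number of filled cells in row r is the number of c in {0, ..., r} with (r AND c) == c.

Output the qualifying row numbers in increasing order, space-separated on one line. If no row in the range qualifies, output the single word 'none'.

Row r has 2^popcount(r) filled cells, so we need popcount(r) = log2(64) = 6.
Scan r = 42..87 and keep those with exactly 6 one-bits:
r=42=101010 popcount=3 -> skip
r=43=101011 popcount=4 -> skip
r=44=101100 popcount=3 -> skip
r=45=101101 popcount=4 -> skip
r=46=101110 popcount=4 -> skip
r=47=101111 popcount=5 -> skip
r=48=110000 popcount=2 -> skip
r=49=110001 popcount=3 -> skip
r=50=110010 popcount=3 -> skip
r=51=110011 popcount=4 -> skip
r=52=110100 popcount=3 -> skip
r=53=110101 popcount=4 -> skip
r=54=110110 popcount=4 -> skip
r=55=110111 popcount=5 -> skip
r=56=111000 popcount=3 -> skip
r=57=111001 popcount=4 -> skip
r=58=111010 popcount=4 -> skip
r=59=111011 popcount=5 -> skip
r=60=111100 popcount=4 -> skip
r=61=111101 popcount=5 -> skip
r=62=111110 popcount=5 -> skip
r=63=111111 popcount=6 -> KEEP
r=64=1000000 popcount=1 -> skip
r=65=1000001 popcount=2 -> skip
r=66=1000010 popcount=2 -> skip
r=67=1000011 popcount=3 -> skip
r=68=1000100 popcount=2 -> skip
r=69=1000101 popcount=3 -> skip
r=70=1000110 popcount=3 -> skip
r=71=1000111 popcount=4 -> skip
r=72=1001000 popcount=2 -> skip
r=73=1001001 popcount=3 -> skip
r=74=1001010 popcount=3 -> skip
r=75=1001011 popcount=4 -> skip
r=76=1001100 popcount=3 -> skip
r=77=1001101 popcount=4 -> skip
r=78=1001110 popcount=4 -> skip
r=79=1001111 popcount=5 -> skip
r=80=1010000 popcount=2 -> skip
r=81=1010001 popcount=3 -> skip
r=82=1010010 popcount=3 -> skip
r=83=1010011 popcount=4 -> skip
r=84=1010100 popcount=3 -> skip
r=85=1010101 popcount=4 -> skip
r=86=1010110 popcount=4 -> skip
r=87=1010111 popcount=5 -> skip
Kept rows: 63

Answer: 63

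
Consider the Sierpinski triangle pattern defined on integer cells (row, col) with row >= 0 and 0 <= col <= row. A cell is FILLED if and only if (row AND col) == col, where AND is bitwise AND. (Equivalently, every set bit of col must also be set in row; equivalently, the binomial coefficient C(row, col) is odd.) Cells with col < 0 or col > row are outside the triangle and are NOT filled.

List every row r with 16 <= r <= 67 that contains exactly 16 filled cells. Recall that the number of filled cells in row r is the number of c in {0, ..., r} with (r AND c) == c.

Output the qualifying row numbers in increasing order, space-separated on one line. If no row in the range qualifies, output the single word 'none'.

Row r has 2^popcount(r) filled cells, so we need popcount(r) = log2(16) = 4.
Scan r = 16..67 and keep those with exactly 4 one-bits:
r=16=10000 popcount=1 -> skip
r=17=10001 popcount=2 -> skip
r=18=10010 popcount=2 -> skip
r=19=10011 popcount=3 -> skip
r=20=10100 popcount=2 -> skip
r=21=10101 popcount=3 -> skip
r=22=10110 popcount=3 -> skip
r=23=10111 popcount=4 -> KEEP
r=24=11000 popcount=2 -> skip
r=25=11001 popcount=3 -> skip
r=26=11010 popcount=3 -> skip
r=27=11011 popcount=4 -> KEEP
r=28=11100 popcount=3 -> skip
r=29=11101 popcount=4 -> KEEP
r=30=11110 popcount=4 -> KEEP
r=31=11111 popcount=5 -> skip
r=32=100000 popcount=1 -> skip
r=33=100001 popcount=2 -> skip
r=34=100010 popcount=2 -> skip
r=35=100011 popcount=3 -> skip
r=36=100100 popcount=2 -> skip
r=37=100101 popcount=3 -> skip
r=38=100110 popcount=3 -> skip
r=39=100111 popcount=4 -> KEEP
r=40=101000 popcount=2 -> skip
r=41=101001 popcount=3 -> skip
r=42=101010 popcount=3 -> skip
r=43=101011 popcount=4 -> KEEP
r=44=101100 popcount=3 -> skip
r=45=101101 popcount=4 -> KEEP
r=46=101110 popcount=4 -> KEEP
r=47=101111 popcount=5 -> skip
r=48=110000 popcount=2 -> skip
r=49=110001 popcount=3 -> skip
r=50=110010 popcount=3 -> skip
r=51=110011 popcount=4 -> KEEP
r=52=110100 popcount=3 -> skip
r=53=110101 popcount=4 -> KEEP
r=54=110110 popcount=4 -> KEEP
r=55=110111 popcount=5 -> skip
r=56=111000 popcount=3 -> skip
r=57=111001 popcount=4 -> KEEP
r=58=111010 popcount=4 -> KEEP
r=59=111011 popcount=5 -> skip
r=60=111100 popcount=4 -> KEEP
r=61=111101 popcount=5 -> skip
r=62=111110 popcount=5 -> skip
r=63=111111 popcount=6 -> skip
r=64=1000000 popcount=1 -> skip
r=65=1000001 popcount=2 -> skip
r=66=1000010 popcount=2 -> skip
r=67=1000011 popcount=3 -> skip
Kept rows: 23 27 29 30 39 43 45 46 51 53 54 57 58 60

Answer: 23 27 29 30 39 43 45 46 51 53 54 57 58 60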